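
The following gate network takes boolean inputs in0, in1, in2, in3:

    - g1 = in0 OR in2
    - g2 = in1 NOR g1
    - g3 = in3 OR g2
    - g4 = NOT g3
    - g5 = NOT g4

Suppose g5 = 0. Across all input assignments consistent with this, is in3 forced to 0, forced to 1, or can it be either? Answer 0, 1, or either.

0

g5 = NOT g4 must be 0, so g4 = 1.
g4 = NOT g3 must be 1, so g3 = 0.
g3 = in3 OR g2 must be 0, so both in3 = 0 and g2 = 0.
Every assignment with g5 = 0 has in3 = 0; there are 7 such assignment(s).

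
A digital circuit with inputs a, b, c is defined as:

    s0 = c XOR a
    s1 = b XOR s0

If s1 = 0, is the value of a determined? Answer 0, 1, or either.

either

Both values of a occur among assignments with s1 = 0:
  a=0: a=0, b=0, c=0
  a=1: a=1, b=0, c=1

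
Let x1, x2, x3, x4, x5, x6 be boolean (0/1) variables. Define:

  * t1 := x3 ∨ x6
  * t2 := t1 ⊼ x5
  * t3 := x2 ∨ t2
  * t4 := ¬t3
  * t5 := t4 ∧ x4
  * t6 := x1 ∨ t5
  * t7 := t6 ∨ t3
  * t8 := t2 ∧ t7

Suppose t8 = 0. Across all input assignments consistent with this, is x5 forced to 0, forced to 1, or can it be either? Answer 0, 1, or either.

t8 = t2 ∧ t7 must be 0, so at least one of t2, t7 is 0.
Every assignment with t8 = 0 has x5 = 1; there are 24 such assignment(s).

1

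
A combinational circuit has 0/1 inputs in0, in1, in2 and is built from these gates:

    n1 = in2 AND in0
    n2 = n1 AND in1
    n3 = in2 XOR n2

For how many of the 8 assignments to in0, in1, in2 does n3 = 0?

n3 = in2 XOR n2 must be 0, so in2 and n2 are equal.
Satisfying assignments:
  in0=0, in1=0, in2=0
  in0=0, in1=1, in2=0
  in0=1, in1=0, in2=0
  in0=1, in1=1, in2=0
  in0=1, in1=1, in2=1

5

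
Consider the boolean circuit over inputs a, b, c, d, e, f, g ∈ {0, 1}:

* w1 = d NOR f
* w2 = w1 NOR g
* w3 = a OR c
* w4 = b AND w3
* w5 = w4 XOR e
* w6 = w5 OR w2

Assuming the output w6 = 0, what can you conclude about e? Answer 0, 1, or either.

either

Both values of e occur among assignments with w6 = 0:
  e=0: a=0, b=0, c=0, d=0, e=0, f=0, g=0
  e=1: a=0, b=1, c=1, d=0, e=1, f=0, g=0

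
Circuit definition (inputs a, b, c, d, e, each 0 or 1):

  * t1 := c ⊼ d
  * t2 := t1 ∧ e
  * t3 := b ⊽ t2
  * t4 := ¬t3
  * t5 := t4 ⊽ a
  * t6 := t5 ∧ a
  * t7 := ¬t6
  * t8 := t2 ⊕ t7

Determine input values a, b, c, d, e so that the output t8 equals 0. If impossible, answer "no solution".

a=0 b=0 c=0 d=1 e=1

Check with a=0 b=0 c=0 d=1 e=1:
t1 = c ⊼ d = 0 ⊼ 1 = 1
t2 = t1 ∧ e = 1 ∧ 1 = 1
t3 = b ⊽ t2 = 0 ⊽ 1 = 0
t4 = ¬t3 = ¬0 = 1
t5 = t4 ⊽ a = 1 ⊽ 0 = 0
t6 = t5 ∧ a = 0 ∧ 0 = 0
t7 = ¬t6 = ¬0 = 1
t8 = t2 ⊕ t7 = 1 ⊕ 1 = 0
So t8 = 0 as required.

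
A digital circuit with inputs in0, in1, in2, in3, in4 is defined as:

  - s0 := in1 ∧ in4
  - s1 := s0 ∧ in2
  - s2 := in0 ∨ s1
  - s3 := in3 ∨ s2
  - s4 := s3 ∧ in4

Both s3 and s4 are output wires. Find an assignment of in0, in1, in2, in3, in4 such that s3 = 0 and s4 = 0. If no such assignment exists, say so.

Check with in0=0, in1=0, in2=0, in3=0, in4=1:
s0 = in1 ∧ in4 = 0 ∧ 1 = 0
s1 = s0 ∧ in2 = 0 ∧ 0 = 0
s2 = in0 ∨ s1 = 0 ∨ 0 = 0
s3 = in3 ∨ s2 = 0 ∨ 0 = 0
s4 = s3 ∧ in4 = 0 ∧ 1 = 0
So s3 = 0 and s4 = 0.

in0=0, in1=0, in2=0, in3=0, in4=1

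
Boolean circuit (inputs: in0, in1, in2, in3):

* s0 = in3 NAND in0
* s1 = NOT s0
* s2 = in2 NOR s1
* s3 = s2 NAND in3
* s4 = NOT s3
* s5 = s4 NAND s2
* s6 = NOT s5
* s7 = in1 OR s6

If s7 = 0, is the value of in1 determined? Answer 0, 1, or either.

s7 = in1 OR s6 must be 0, so both in1 = 0 and s6 = 0.
s6 = NOT s5 must be 0, so s5 = 1.
Every assignment with s7 = 0 has in1 = 0; there are 7 such assignment(s).

0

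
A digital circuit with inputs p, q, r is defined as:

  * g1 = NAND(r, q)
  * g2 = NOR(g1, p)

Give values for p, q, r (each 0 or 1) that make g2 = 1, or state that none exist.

g2 = NOR(g1, p) must be 1, so both g1 = 0 and p = 0.
g1 = NAND(r, q) must be 0, so both r = 1 and q = 1.
Check with p=0, q=1, r=1:
g1 = NAND(r, q) = NAND(1, 1) = 0
g2 = NOR(g1, p) = NOR(0, 0) = 1
So g2 = 1 as required.

p=0, q=1, r=1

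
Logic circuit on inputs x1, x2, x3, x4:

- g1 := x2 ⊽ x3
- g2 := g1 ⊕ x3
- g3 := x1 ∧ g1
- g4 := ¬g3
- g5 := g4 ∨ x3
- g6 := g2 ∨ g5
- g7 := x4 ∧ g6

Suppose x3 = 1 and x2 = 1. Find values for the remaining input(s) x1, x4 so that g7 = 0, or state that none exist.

x1=1, x4=0

Check with x3 = 1 and x2 = 1 and x1=1, x4=0:
g1 = x2 ⊽ x3 = 1 ⊽ 1 = 0
g2 = g1 ⊕ x3 = 0 ⊕ 1 = 1
g3 = x1 ∧ g1 = 1 ∧ 0 = 0
g4 = ¬g3 = ¬0 = 1
g5 = g4 ∨ x3 = 1 ∨ 1 = 1
g6 = g2 ∨ g5 = 1 ∨ 1 = 1
g7 = x4 ∧ g6 = 0 ∧ 1 = 0
So g7 = 0.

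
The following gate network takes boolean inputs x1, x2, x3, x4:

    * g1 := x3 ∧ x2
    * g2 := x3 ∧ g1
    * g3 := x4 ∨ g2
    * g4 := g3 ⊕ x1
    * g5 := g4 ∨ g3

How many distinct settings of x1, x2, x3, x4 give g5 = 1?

13

g5 = g4 ∨ g3 must be 1, so at least one of g4, g3 is 1.
Enumerating the 16 input combinations, 13 give g5 = 1 and 3 give g5 = 0.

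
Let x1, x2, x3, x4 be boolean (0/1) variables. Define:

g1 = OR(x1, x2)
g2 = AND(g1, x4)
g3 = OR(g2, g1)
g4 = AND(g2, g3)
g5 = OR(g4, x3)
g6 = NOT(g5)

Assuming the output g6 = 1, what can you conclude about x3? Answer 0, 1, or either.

0

g6 = NOT(g5) must be 1, so g5 = 0.
g5 = OR(g4, x3) must be 0, so both g4 = 0 and x3 = 0.
g4 = AND(g2, g3) must be 0, so at least one of g2, g3 is 0.
Every assignment with g6 = 1 has x3 = 0; there are 5 such assignment(s).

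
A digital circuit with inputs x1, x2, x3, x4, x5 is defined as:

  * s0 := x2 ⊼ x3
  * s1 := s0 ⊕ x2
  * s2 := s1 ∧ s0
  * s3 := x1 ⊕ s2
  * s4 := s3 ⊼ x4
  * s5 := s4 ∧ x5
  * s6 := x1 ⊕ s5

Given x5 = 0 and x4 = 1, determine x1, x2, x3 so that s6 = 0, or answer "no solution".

x1=0, x2=0, x3=0

Check with x5 = 0 and x4 = 1 and x1=0, x2=0, x3=0:
s0 = x2 ⊼ x3 = 0 ⊼ 0 = 1
s1 = s0 ⊕ x2 = 1 ⊕ 0 = 1
s2 = s1 ∧ s0 = 1 ∧ 1 = 1
s3 = x1 ⊕ s2 = 0 ⊕ 1 = 1
s4 = s3 ⊼ x4 = 1 ⊼ 1 = 0
s5 = s4 ∧ x5 = 0 ∧ 0 = 0
s6 = x1 ⊕ s5 = 0 ⊕ 0 = 0
So s6 = 0.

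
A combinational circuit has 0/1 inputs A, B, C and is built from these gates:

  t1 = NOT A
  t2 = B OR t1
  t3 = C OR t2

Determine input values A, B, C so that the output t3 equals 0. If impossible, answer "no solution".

t3 = C OR t2 must be 0, so both C = 0 and t2 = 0.
t2 = B OR t1 must be 0, so both B = 0 and t1 = 0.
t1 = NOT A must be 0, so A = 1.
Check with A=1 B=0 C=0:
t1 = NOT A = NOT 1 = 0
t2 = B OR t1 = 0 OR 0 = 0
t3 = C OR t2 = 0 OR 0 = 0
So t3 = 0 as required.

A=1 B=0 C=0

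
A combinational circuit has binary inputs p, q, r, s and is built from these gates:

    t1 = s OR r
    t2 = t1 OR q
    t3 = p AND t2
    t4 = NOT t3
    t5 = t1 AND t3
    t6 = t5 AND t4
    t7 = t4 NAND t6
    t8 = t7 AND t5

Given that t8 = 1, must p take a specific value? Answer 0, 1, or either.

t8 = t7 AND t5 must be 1, so both t7 = 1 and t5 = 1.
Every assignment with t8 = 1 has p = 1; there are 6 such assignment(s).

1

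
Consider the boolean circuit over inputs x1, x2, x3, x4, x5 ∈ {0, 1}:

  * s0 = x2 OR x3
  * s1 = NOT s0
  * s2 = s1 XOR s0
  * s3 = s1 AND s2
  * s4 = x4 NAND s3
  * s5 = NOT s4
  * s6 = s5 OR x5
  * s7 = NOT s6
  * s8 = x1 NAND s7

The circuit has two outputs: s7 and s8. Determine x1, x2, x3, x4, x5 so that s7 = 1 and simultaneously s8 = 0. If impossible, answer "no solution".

x1=1, x2=1, x3=0, x4=1, x5=0

Check with x1=1, x2=1, x3=0, x4=1, x5=0:
s0 = x2 OR x3 = 1 OR 0 = 1
s1 = NOT s0 = NOT 1 = 0
s2 = s1 XOR s0 = 0 XOR 1 = 1
s3 = s1 AND s2 = 0 AND 1 = 0
s4 = x4 NAND s3 = 1 NAND 0 = 1
s5 = NOT s4 = NOT 1 = 0
s6 = s5 OR x5 = 0 OR 0 = 0
s7 = NOT s6 = NOT 0 = 1
s8 = x1 NAND s7 = 1 NAND 1 = 0
So s7 = 1 and s8 = 0.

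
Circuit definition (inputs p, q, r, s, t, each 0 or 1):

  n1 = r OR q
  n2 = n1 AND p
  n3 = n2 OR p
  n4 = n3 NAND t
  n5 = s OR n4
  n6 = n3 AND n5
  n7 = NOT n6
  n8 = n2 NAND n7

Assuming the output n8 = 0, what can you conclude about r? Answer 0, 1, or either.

Both values of r occur among assignments with n8 = 0:
  r=0: p=1, q=1, r=0, s=0, t=1
  r=1: p=1, q=0, r=1, s=0, t=1

either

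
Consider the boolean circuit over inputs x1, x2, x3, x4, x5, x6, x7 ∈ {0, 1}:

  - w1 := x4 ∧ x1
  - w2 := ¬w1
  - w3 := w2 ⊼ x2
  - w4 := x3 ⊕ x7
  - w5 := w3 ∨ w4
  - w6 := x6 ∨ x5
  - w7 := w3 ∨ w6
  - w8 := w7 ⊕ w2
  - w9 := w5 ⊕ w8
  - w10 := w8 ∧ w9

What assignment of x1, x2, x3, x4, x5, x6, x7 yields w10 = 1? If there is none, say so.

x1=0, x2=1, x3=1, x4=1, x5=0, x6=0, x7=1

w10 = w8 ∧ w9 must be 1, so both w8 = 1 and w9 = 1.
w8 = w7 ⊕ w2 must be 1, so w7 and w2 differ.
w9 = w5 ⊕ w8 must be 1, so w5 and w8 differ.
Check with x1=0, x2=1, x3=1, x4=1, x5=0, x6=0, x7=1:
w1 = x4 ∧ x1 = 1 ∧ 0 = 0
w2 = ¬w1 = ¬0 = 1
w3 = w2 ⊼ x2 = 1 ⊼ 1 = 0
w4 = x3 ⊕ x7 = 1 ⊕ 1 = 0
w5 = w3 ∨ w4 = 0 ∨ 0 = 0
w6 = x6 ∨ x5 = 0 ∨ 0 = 0
w7 = w3 ∨ w6 = 0 ∨ 0 = 0
w8 = w7 ⊕ w2 = 0 ⊕ 1 = 1
w9 = w5 ⊕ w8 = 0 ⊕ 1 = 1
w10 = w8 ∧ w9 = 1 ∧ 1 = 1
So w10 = 1 as required.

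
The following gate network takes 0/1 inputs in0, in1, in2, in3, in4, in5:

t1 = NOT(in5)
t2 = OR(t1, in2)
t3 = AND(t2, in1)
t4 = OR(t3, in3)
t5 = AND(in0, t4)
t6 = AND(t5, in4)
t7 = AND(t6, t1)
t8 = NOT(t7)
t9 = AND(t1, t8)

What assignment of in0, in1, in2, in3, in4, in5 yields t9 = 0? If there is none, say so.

t9 = AND(t1, t8) must be 0, so at least one of t1, t8 is 0.
Check with in0=0 in1=0 in2=1 in3=1 in4=0 in5=1:
t1 = NOT(in5) = NOT 1 = 0
t2 = OR(t1, in2) = OR(0, 1) = 1
t3 = AND(t2, in1) = AND(1, 0) = 0
t4 = OR(t3, in3) = OR(0, 1) = 1
t5 = AND(in0, t4) = AND(0, 1) = 0
t6 = AND(t5, in4) = AND(0, 0) = 0
t7 = AND(t6, t1) = AND(0, 0) = 0
t8 = NOT(t7) = NOT 0 = 1
t9 = AND(t1, t8) = AND(0, 1) = 0
So t9 = 0 as required.

in0=0 in1=0 in2=1 in3=1 in4=0 in5=1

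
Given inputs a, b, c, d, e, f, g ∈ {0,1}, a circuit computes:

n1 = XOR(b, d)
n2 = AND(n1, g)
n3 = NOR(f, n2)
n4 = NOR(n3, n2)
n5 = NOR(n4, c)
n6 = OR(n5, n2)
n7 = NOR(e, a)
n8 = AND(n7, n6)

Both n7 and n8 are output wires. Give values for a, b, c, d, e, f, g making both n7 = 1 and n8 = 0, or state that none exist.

Check with a=0, b=0, c=1, d=0, e=0, f=0, g=1:
n1 = XOR(b, d) = XOR(0, 0) = 0
n2 = AND(n1, g) = AND(0, 1) = 0
n3 = NOR(f, n2) = NOR(0, 0) = 1
n4 = NOR(n3, n2) = NOR(1, 0) = 0
n5 = NOR(n4, c) = NOR(0, 1) = 0
n6 = OR(n5, n2) = OR(0, 0) = 0
n7 = NOR(e, a) = NOR(0, 0) = 1
n8 = AND(n7, n6) = AND(1, 0) = 0
So n7 = 1 and n8 = 0.

a=0, b=0, c=1, d=0, e=0, f=0, g=1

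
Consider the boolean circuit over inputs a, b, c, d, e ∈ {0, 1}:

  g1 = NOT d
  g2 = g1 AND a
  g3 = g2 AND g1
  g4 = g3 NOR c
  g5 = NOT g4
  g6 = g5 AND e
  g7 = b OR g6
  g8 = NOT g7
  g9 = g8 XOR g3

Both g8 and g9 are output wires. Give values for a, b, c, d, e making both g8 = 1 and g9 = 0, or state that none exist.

Check with a=1, b=0, c=1, d=0, e=0:
g1 = NOT d = NOT 0 = 1
g2 = g1 AND a = 1 AND 1 = 1
g3 = g2 AND g1 = 1 AND 1 = 1
g4 = g3 NOR c = 1 NOR 1 = 0
g5 = NOT g4 = NOT 0 = 1
g6 = g5 AND e = 1 AND 0 = 0
g7 = b OR g6 = 0 OR 0 = 0
g8 = NOT g7 = NOT 0 = 1
g9 = g8 XOR g3 = 1 XOR 1 = 0
So g8 = 1 and g9 = 0.

a=1, b=0, c=1, d=0, e=0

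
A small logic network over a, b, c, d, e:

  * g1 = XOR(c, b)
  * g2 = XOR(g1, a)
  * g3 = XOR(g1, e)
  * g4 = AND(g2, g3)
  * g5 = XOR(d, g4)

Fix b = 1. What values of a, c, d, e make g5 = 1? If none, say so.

a=0, c=1, d=1, e=1

g5 = XOR(d, g4) must be 1, so d and g4 differ.
Check with b = 1 and a=0, c=1, d=1, e=1:
g1 = XOR(c, b) = XOR(1, 1) = 0
g2 = XOR(g1, a) = XOR(0, 0) = 0
g3 = XOR(g1, e) = XOR(0, 1) = 1
g4 = AND(g2, g3) = AND(0, 1) = 0
g5 = XOR(d, g4) = XOR(1, 0) = 1
So g5 = 1.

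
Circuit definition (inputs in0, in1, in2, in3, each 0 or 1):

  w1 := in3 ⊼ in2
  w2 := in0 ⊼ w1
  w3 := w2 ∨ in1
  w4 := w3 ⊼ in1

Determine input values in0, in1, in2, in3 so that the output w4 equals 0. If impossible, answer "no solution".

in0=0 in1=1 in2=1 in3=1

w4 = w3 ⊼ in1 must be 0, so both w3 = 1 and in1 = 1.
w3 = w2 ∨ in1 must be 1, so at least one of w2, in1 is 1.
Check with in0=0 in1=1 in2=1 in3=1:
w1 = in3 ⊼ in2 = 1 ⊼ 1 = 0
w2 = in0 ⊼ w1 = 0 ⊼ 0 = 1
w3 = w2 ∨ in1 = 1 ∨ 1 = 1
w4 = w3 ⊼ in1 = 1 ⊼ 1 = 0
So w4 = 0 as required.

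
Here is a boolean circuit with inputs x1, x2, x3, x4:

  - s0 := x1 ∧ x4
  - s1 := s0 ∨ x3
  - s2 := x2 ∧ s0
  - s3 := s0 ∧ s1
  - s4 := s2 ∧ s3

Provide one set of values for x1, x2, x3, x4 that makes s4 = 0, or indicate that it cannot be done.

s4 = s2 ∧ s3 must be 0, so at least one of s2, s3 is 0.
Check with x1=0 x2=1 x3=0 x4=0:
s0 = x1 ∧ x4 = 0 ∧ 0 = 0
s1 = s0 ∨ x3 = 0 ∨ 0 = 0
s2 = x2 ∧ s0 = 1 ∧ 0 = 0
s3 = s0 ∧ s1 = 0 ∧ 0 = 0
s4 = s2 ∧ s3 = 0 ∧ 0 = 0
So s4 = 0 as required.

x1=0 x2=1 x3=0 x4=0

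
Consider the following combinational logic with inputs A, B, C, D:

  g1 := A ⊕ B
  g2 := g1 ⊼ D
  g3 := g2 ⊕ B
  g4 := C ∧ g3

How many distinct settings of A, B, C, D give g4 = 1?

g4 = C ∧ g3 must be 1, so both C = 1 and g3 = 1.
Satisfying assignments:
  A=0, B=0, C=1, D=0
  A=0, B=0, C=1, D=1
  A=0, B=1, C=1, D=1
  A=1, B=0, C=1, D=0

4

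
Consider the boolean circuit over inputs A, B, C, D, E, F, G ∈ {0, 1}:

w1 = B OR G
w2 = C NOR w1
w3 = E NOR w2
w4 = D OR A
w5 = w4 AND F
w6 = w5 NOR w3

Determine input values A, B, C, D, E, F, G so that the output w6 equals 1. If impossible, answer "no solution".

A=1, B=0, C=1, D=1, E=1, F=0, G=1

w6 = w5 NOR w3 must be 1, so both w5 = 0 and w3 = 0.
w5 = w4 AND F must be 0, so at least one of w4, F is 0.
w3 = E NOR w2 must be 0, so at least one of E, w2 is 1.
Check with A=1, B=0, C=1, D=1, E=1, F=0, G=1:
w1 = B OR G = 0 OR 1 = 1
w2 = C NOR w1 = 1 NOR 1 = 0
w3 = E NOR w2 = 1 NOR 0 = 0
w4 = D OR A = 1 OR 1 = 1
w5 = w4 AND F = 1 AND 0 = 0
w6 = w5 NOR w3 = 0 NOR 0 = 1
So w6 = 1 as required.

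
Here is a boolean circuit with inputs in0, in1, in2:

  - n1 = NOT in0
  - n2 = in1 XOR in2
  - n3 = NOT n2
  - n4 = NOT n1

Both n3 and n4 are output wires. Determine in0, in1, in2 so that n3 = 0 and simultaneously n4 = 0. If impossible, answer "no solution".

Check with in0=0, in1=0, in2=1:
n1 = NOT in0 = NOT 0 = 1
n2 = in1 XOR in2 = 0 XOR 1 = 1
n3 = NOT n2 = NOT 1 = 0
n4 = NOT n1 = NOT 1 = 0
So n3 = 0 and n4 = 0.

in0=0, in1=0, in2=1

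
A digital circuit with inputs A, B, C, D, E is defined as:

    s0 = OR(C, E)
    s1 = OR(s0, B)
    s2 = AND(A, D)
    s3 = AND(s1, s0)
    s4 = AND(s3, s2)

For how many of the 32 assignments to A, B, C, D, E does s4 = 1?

s4 = AND(s3, s2) must be 1, so both s3 = 1 and s2 = 1.
s3 = AND(s1, s0) must be 1, so both s1 = 1 and s0 = 1.
s2 = AND(A, D) must be 1, so both A = 1 and D = 1.
Enumerating the 32 input combinations, 6 give s4 = 1 and 26 give s4 = 0.

6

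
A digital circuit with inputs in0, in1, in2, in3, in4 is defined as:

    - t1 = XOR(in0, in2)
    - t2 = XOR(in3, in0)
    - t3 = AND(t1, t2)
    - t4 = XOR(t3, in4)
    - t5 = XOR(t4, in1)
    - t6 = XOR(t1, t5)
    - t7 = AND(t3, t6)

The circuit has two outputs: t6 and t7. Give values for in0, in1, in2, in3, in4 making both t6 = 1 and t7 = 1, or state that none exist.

in0=0, in1=0, in2=1, in3=1, in4=1

Check with in0=0, in1=0, in2=1, in3=1, in4=1:
t1 = XOR(in0, in2) = XOR(0, 1) = 1
t2 = XOR(in3, in0) = XOR(1, 0) = 1
t3 = AND(t1, t2) = AND(1, 1) = 1
t4 = XOR(t3, in4) = XOR(1, 1) = 0
t5 = XOR(t4, in1) = XOR(0, 0) = 0
t6 = XOR(t1, t5) = XOR(1, 0) = 1
t7 = AND(t3, t6) = AND(1, 1) = 1
So t6 = 1 and t7 = 1.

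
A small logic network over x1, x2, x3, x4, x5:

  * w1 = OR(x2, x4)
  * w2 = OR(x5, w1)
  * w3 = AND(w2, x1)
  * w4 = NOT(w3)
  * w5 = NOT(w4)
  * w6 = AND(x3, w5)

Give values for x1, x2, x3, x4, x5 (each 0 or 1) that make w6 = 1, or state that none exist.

x1=1, x2=0, x3=1, x4=1, x5=0

w6 = AND(x3, w5) must be 1, so both x3 = 1 and w5 = 1.
Check with x1=1, x2=0, x3=1, x4=1, x5=0:
w1 = OR(x2, x4) = OR(0, 1) = 1
w2 = OR(x5, w1) = OR(0, 1) = 1
w3 = AND(w2, x1) = AND(1, 1) = 1
w4 = NOT(w3) = NOT 1 = 0
w5 = NOT(w4) = NOT 0 = 1
w6 = AND(x3, w5) = AND(1, 1) = 1
So w6 = 1 as required.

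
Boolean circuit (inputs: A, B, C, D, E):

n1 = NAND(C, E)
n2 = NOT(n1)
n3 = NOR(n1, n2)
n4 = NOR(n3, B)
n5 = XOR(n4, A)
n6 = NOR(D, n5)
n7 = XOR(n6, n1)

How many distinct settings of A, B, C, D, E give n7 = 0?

12

n7 = XOR(n6, n1) must be 0, so n6 and n1 are equal.
Enumerating the 32 input combinations, 12 give n7 = 0 and 20 give n7 = 1.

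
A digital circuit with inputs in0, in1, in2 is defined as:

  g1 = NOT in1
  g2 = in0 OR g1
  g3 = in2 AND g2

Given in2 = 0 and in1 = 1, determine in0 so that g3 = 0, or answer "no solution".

g3 = in2 AND g2 must be 0, so at least one of in2, g2 is 0.
Check with in2 = 0 and in1 = 1 and in0=0:
g1 = NOT in1 = NOT 1 = 0
g2 = in0 OR g1 = 0 OR 0 = 0
g3 = in2 AND g2 = 0 AND 0 = 0
So g3 = 0.

in0=0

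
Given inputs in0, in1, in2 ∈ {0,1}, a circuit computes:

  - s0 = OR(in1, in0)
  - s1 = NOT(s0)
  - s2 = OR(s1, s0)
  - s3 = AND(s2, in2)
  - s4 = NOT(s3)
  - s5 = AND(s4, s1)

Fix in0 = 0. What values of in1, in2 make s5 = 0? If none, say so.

s5 = AND(s4, s1) must be 0, so at least one of s4, s1 is 0.
Check with in0 = 0 and in1=1, in2=1:
s0 = OR(in1, in0) = OR(1, 0) = 1
s1 = NOT(s0) = NOT 1 = 0
s2 = OR(s1, s0) = OR(0, 1) = 1
s3 = AND(s2, in2) = AND(1, 1) = 1
s4 = NOT(s3) = NOT 1 = 0
s5 = AND(s4, s1) = AND(0, 0) = 0
So s5 = 0.

in1=1, in2=1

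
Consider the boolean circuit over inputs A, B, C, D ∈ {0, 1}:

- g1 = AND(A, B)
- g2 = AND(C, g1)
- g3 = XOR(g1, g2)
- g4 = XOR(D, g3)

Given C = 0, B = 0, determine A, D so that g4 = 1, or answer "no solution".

g4 = XOR(D, g3) must be 1, so D and g3 differ.
Check with C = 0, B = 0 and A=0, D=1:
g1 = AND(A, B) = AND(0, 0) = 0
g2 = AND(C, g1) = AND(0, 0) = 0
g3 = XOR(g1, g2) = XOR(0, 0) = 0
g4 = XOR(D, g3) = XOR(1, 0) = 1
So g4 = 1.

A=0, D=1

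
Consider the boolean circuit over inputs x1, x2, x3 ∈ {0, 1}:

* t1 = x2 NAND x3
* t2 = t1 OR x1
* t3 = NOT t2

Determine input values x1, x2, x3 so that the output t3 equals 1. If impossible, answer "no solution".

t3 = NOT t2 must be 1, so t2 = 0.
t2 = t1 OR x1 must be 0, so both t1 = 0 and x1 = 0.
Check with x1=0, x2=1, x3=1:
t1 = x2 NAND x3 = 1 NAND 1 = 0
t2 = t1 OR x1 = 0 OR 0 = 0
t3 = NOT t2 = NOT 0 = 1
So t3 = 1 as required.

x1=0, x2=1, x3=1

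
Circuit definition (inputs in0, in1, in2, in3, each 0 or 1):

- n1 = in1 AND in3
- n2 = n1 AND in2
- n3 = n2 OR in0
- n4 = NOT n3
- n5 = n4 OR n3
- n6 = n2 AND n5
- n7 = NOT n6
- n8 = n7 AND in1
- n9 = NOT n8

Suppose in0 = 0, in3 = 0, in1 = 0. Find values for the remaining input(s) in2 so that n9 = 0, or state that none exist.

With in0 = 0, in3 = 0, in1 = 0 fixed, none of the 2 settings of in2 give n9 = 0.
For example, with in2=1:
n1 = in1 AND in3 = 0 AND 0 = 0
n2 = n1 AND in2 = 0 AND 1 = 0
n3 = n2 OR in0 = 0 OR 0 = 0
n4 = NOT n3 = NOT 0 = 1
n5 = n4 OR n3 = 1 OR 0 = 1
n6 = n2 AND n5 = 0 AND 1 = 0
n7 = NOT n6 = NOT 0 = 1
n8 = n7 AND in1 = 1 AND 0 = 0
n9 = NOT n8 = NOT 0 = 1
giving n9 = 1 ≠ 0.

no solution exists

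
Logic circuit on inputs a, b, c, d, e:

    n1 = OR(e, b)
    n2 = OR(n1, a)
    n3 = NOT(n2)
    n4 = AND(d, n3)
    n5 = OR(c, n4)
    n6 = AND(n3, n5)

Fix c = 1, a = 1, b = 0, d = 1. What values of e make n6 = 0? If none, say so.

n6 = AND(n3, n5) must be 0, so at least one of n3, n5 is 0.
Check with c = 1, a = 1, b = 0, d = 1 and e=1:
n1 = OR(e, b) = OR(1, 0) = 1
n2 = OR(n1, a) = OR(1, 1) = 1
n3 = NOT(n2) = NOT 1 = 0
n4 = AND(d, n3) = AND(1, 0) = 0
n5 = OR(c, n4) = OR(1, 0) = 1
n6 = AND(n3, n5) = AND(0, 1) = 0
So n6 = 0.

e=1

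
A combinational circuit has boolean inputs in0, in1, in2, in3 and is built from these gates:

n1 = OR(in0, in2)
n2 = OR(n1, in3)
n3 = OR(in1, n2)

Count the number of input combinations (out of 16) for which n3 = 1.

15

n3 = OR(in1, n2) must be 1, so at least one of in1, n2 is 1.
Enumerating the 16 input combinations, 15 give n3 = 1 and 1 give n3 = 0.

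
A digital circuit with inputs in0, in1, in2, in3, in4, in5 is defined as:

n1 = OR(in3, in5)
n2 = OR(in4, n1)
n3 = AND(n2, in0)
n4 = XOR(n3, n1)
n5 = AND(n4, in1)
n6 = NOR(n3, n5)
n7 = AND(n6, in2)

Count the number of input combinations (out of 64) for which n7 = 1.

n7 = AND(n6, in2) must be 1, so both n6 = 1 and in2 = 1.
Enumerating the 64 input combinations, 12 give n7 = 1 and 52 give n7 = 0.

12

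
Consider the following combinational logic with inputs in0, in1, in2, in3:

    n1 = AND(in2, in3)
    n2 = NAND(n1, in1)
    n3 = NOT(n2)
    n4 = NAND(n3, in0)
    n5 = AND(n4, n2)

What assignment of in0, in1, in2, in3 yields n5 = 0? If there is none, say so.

n5 = AND(n4, n2) must be 0, so at least one of n4, n2 is 0.
Check with in0=0, in1=1, in2=1, in3=1:
n1 = AND(in2, in3) = AND(1, 1) = 1
n2 = NAND(n1, in1) = NAND(1, 1) = 0
n3 = NOT(n2) = NOT 0 = 1
n4 = NAND(n3, in0) = NAND(1, 0) = 1
n5 = AND(n4, n2) = AND(1, 0) = 0
So n5 = 0 as required.

in0=0, in1=1, in2=1, in3=1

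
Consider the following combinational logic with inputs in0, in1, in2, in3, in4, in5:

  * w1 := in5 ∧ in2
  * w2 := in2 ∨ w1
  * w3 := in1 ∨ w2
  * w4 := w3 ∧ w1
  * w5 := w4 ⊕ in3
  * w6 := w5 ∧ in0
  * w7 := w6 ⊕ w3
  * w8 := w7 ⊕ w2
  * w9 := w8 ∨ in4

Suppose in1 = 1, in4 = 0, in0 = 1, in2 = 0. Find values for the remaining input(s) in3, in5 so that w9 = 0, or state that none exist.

Check with in1 = 1, in4 = 0, in0 = 1, in2 = 0 and in3=1, in5=0:
w1 = in5 ∧ in2 = 0 ∧ 0 = 0
w2 = in2 ∨ w1 = 0 ∨ 0 = 0
w3 = in1 ∨ w2 = 1 ∨ 0 = 1
w4 = w3 ∧ w1 = 1 ∧ 0 = 0
w5 = w4 ⊕ in3 = 0 ⊕ 1 = 1
w6 = w5 ∧ in0 = 1 ∧ 1 = 1
w7 = w6 ⊕ w3 = 1 ⊕ 1 = 0
w8 = w7 ⊕ w2 = 0 ⊕ 0 = 0
w9 = w8 ∨ in4 = 0 ∨ 0 = 0
So w9 = 0.

in3=1, in5=0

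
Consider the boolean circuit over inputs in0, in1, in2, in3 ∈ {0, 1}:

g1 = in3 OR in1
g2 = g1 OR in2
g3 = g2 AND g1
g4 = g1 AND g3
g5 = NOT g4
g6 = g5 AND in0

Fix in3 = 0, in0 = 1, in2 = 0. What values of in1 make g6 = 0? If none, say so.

in1=1

g6 = g5 AND in0 must be 0, so at least one of g5, in0 is 0.
Check with in3 = 0, in0 = 1, in2 = 0 and in1=1:
g1 = in3 OR in1 = 0 OR 1 = 1
g2 = g1 OR in2 = 1 OR 0 = 1
g3 = g2 AND g1 = 1 AND 1 = 1
g4 = g1 AND g3 = 1 AND 1 = 1
g5 = NOT g4 = NOT 1 = 0
g6 = g5 AND in0 = 0 AND 1 = 0
So g6 = 0.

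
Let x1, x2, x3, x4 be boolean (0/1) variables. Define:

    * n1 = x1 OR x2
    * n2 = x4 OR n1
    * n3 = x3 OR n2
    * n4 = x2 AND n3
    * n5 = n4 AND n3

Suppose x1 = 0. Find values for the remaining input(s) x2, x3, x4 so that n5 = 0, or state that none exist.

n5 = n4 AND n3 must be 0, so at least one of n4, n3 is 0.
Check with x1 = 0 and x2=0, x3=0, x4=0:
n1 = x1 OR x2 = 0 OR 0 = 0
n2 = x4 OR n1 = 0 OR 0 = 0
n3 = x3 OR n2 = 0 OR 0 = 0
n4 = x2 AND n3 = 0 AND 0 = 0
n5 = n4 AND n3 = 0 AND 0 = 0
So n5 = 0.

x2=0, x3=0, x4=0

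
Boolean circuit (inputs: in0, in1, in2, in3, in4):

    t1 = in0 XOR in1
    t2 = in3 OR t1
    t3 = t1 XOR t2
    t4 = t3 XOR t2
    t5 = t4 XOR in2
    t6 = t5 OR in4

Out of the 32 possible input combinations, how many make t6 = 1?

t6 = t5 OR in4 must be 1, so at least one of t5, in4 is 1.
Enumerating the 32 input combinations, 24 give t6 = 1 and 8 give t6 = 0.

24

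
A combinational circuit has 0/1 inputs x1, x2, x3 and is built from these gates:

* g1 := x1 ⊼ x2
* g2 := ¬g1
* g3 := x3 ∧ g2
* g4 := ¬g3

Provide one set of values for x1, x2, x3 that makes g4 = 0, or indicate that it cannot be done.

x1=1 x2=1 x3=1

Check with x1=1 x2=1 x3=1:
g1 = x1 ⊼ x2 = 1 ⊼ 1 = 0
g2 = ¬g1 = ¬0 = 1
g3 = x3 ∧ g2 = 1 ∧ 1 = 1
g4 = ¬g3 = ¬1 = 0
So g4 = 0 as required.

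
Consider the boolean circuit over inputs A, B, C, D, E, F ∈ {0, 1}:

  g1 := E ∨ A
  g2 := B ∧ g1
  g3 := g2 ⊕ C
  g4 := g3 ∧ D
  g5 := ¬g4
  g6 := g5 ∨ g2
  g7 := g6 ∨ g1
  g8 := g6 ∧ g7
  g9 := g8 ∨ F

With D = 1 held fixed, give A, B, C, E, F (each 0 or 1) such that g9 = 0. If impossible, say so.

g9 = g8 ∨ F must be 0, so both g8 = 0 and F = 0.
g8 = g6 ∧ g7 must be 0, so at least one of g6, g7 is 0.
Check with D = 1 and A=0, B=1, C=1, E=0, F=0:
g1 = E ∨ A = 0 ∨ 0 = 0
g2 = B ∧ g1 = 1 ∧ 0 = 0
g3 = g2 ⊕ C = 0 ⊕ 1 = 1
g4 = g3 ∧ D = 1 ∧ 1 = 1
g5 = ¬g4 = ¬1 = 0
g6 = g5 ∨ g2 = 0 ∨ 0 = 0
g7 = g6 ∨ g1 = 0 ∨ 0 = 0
g8 = g6 ∧ g7 = 0 ∧ 0 = 0
g9 = g8 ∨ F = 0 ∨ 0 = 0
So g9 = 0.

A=0, B=1, C=1, E=0, F=0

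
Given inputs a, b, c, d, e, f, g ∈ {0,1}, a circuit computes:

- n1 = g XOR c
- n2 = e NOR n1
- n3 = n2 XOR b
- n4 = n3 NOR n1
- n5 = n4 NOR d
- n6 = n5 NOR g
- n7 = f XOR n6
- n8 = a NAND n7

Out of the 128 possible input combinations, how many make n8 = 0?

n8 = a NAND n7 must be 0, so both a = 1 and n7 = 1.
n7 = f XOR n6 must be 1, so f and n6 differ.
Enumerating the 128 input combinations, 32 give n8 = 0 and 96 give n8 = 1.

32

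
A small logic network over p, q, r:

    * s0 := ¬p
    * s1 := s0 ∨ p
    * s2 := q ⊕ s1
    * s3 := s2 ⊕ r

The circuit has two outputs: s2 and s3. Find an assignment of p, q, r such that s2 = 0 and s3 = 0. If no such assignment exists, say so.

p=1 q=1 r=0

Check with p=1 q=1 r=0:
s0 = ¬p = ¬1 = 0
s1 = s0 ∨ p = 0 ∨ 1 = 1
s2 = q ⊕ s1 = 1 ⊕ 1 = 0
s3 = s2 ⊕ r = 0 ⊕ 0 = 0
So s2 = 0 and s3 = 0.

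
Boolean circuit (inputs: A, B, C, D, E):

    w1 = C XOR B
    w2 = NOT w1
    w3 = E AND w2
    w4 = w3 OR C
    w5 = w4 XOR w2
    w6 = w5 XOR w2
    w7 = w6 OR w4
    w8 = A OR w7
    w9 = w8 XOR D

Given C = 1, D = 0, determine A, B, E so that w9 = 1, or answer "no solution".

w9 = w8 XOR D must be 1, so w8 and D differ.
Check with C = 1, D = 0 and A=0, B=0, E=0:
w1 = C XOR B = 1 XOR 0 = 1
w2 = NOT w1 = NOT 1 = 0
w3 = E AND w2 = 0 AND 0 = 0
w4 = w3 OR C = 0 OR 1 = 1
w5 = w4 XOR w2 = 1 XOR 0 = 1
w6 = w5 XOR w2 = 1 XOR 0 = 1
w7 = w6 OR w4 = 1 OR 1 = 1
w8 = A OR w7 = 0 OR 1 = 1
w9 = w8 XOR D = 1 XOR 0 = 1
So w9 = 1.

A=0, B=0, E=0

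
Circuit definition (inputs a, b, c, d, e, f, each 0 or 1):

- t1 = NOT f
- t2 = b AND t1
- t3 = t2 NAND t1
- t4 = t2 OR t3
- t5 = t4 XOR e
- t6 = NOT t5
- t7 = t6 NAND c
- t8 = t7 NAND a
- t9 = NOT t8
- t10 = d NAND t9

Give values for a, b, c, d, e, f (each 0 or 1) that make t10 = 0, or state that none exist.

a=1, b=1, c=0, d=1, e=0, f=0

t10 = d NAND t9 must be 0, so both d = 1 and t9 = 1.
Check with a=1, b=1, c=0, d=1, e=0, f=0:
t1 = NOT f = NOT 0 = 1
t2 = b AND t1 = 1 AND 1 = 1
t3 = t2 NAND t1 = 1 NAND 1 = 0
t4 = t2 OR t3 = 1 OR 0 = 1
t5 = t4 XOR e = 1 XOR 0 = 1
t6 = NOT t5 = NOT 1 = 0
t7 = t6 NAND c = 0 NAND 0 = 1
t8 = t7 NAND a = 1 NAND 1 = 0
t9 = NOT t8 = NOT 0 = 1
t10 = d NAND t9 = 1 NAND 1 = 0
So t10 = 0 as required.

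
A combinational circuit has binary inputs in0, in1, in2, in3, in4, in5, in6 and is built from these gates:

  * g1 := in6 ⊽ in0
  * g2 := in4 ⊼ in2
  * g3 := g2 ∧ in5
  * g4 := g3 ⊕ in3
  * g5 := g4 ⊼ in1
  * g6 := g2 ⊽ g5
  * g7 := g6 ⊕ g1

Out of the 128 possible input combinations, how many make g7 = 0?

g7 = g6 ⊕ g1 must be 0, so g6 and g1 are equal.
Enumerating the 128 input combinations, 92 give g7 = 0 and 36 give g7 = 1.

92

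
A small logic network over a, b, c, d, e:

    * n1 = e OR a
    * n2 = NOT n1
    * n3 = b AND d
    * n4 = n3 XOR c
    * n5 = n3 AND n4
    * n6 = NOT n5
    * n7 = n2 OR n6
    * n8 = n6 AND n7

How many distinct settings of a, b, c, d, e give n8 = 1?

28

n8 = n6 AND n7 must be 1, so both n6 = 1 and n7 = 1.
n6 = NOT n5 must be 1, so n5 = 0.
n7 = n2 OR n6 must be 1, so at least one of n2, n6 is 1.
Enumerating the 32 input combinations, 28 give n8 = 1 and 4 give n8 = 0.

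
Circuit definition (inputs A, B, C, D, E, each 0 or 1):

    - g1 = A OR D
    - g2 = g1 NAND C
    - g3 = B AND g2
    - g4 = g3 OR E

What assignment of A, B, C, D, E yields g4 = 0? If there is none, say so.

g4 = g3 OR E must be 0, so both g3 = 0 and E = 0.
Check with A=1, B=0, C=1, D=0, E=0:
g1 = A OR D = 1 OR 0 = 1
g2 = g1 NAND C = 1 NAND 1 = 0
g3 = B AND g2 = 0 AND 0 = 0
g4 = g3 OR E = 0 OR 0 = 0
So g4 = 0 as required.

A=1, B=0, C=1, D=0, E=0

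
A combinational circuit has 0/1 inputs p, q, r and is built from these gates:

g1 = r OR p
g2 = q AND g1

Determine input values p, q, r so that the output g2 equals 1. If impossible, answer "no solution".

p=0 q=1 r=1

g2 = q AND g1 must be 1, so both q = 1 and g1 = 1.
g1 = r OR p must be 1, so at least one of r, p is 1.
Check with p=0 q=1 r=1:
g1 = r OR p = 1 OR 0 = 1
g2 = q AND g1 = 1 AND 1 = 1
So g2 = 1 as required.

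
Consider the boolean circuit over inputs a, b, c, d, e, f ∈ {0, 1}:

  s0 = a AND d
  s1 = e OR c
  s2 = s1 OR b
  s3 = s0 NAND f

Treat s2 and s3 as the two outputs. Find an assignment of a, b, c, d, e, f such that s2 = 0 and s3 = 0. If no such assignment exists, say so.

a=1 b=0 c=0 d=1 e=0 f=1

Check with a=1 b=0 c=0 d=1 e=0 f=1:
s0 = a AND d = 1 AND 1 = 1
s1 = e OR c = 0 OR 0 = 0
s2 = s1 OR b = 0 OR 0 = 0
s3 = s0 NAND f = 1 NAND 1 = 0
So s2 = 0 and s3 = 0.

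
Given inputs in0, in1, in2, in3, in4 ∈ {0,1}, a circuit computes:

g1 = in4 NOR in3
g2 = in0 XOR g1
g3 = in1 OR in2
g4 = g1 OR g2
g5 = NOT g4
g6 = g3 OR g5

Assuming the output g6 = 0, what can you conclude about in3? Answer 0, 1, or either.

Both values of in3 occur among assignments with g6 = 0:
  in3=0: in0=0, in1=0, in2=0, in3=0, in4=0
  in3=1: in0=1, in1=0, in2=0, in3=1, in4=0

either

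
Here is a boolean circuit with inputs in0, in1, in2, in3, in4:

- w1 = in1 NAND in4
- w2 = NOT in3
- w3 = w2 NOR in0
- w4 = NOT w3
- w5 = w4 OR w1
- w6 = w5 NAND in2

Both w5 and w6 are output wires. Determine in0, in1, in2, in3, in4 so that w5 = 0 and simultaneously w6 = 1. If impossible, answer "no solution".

in0=0, in1=1, in2=1, in3=1, in4=1

Check with in0=0, in1=1, in2=1, in3=1, in4=1:
w1 = in1 NAND in4 = 1 NAND 1 = 0
w2 = NOT in3 = NOT 1 = 0
w3 = w2 NOR in0 = 0 NOR 0 = 1
w4 = NOT w3 = NOT 1 = 0
w5 = w4 OR w1 = 0 OR 0 = 0
w6 = w5 NAND in2 = 0 NAND 1 = 1
So w5 = 0 and w6 = 1.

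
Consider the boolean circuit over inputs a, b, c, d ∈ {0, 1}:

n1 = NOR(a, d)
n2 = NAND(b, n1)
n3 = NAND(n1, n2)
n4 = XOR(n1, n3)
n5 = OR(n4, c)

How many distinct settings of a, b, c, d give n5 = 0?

1

n5 = OR(n4, c) must be 0, so both n4 = 0 and c = 0.
n4 = XOR(n1, n3) must be 0, so n1 and n3 are equal.
Satisfying assignments:
  a=0, b=1, c=0, d=0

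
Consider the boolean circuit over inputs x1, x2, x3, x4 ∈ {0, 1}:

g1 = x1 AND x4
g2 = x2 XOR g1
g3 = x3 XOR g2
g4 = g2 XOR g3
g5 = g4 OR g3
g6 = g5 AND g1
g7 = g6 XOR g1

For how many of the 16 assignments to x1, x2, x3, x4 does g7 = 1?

g7 = g6 XOR g1 must be 1, so g6 and g1 differ.
Satisfying assignments:
  x1=1, x2=1, x3=0, x4=1

1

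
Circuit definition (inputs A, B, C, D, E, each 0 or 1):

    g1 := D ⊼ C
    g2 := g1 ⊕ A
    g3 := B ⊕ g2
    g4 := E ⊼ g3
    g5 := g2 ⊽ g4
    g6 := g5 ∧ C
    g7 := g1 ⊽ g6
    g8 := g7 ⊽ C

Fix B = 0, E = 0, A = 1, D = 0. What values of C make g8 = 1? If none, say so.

C=0

g8 = g7 ⊽ C must be 1, so both g7 = 0 and C = 0.
g7 = g1 ⊽ g6 must be 0, so at least one of g1, g6 is 1.
Check with B = 0, E = 0, A = 1, D = 0 and C=0:
g1 = D ⊼ C = 0 ⊼ 0 = 1
g2 = g1 ⊕ A = 1 ⊕ 1 = 0
g3 = B ⊕ g2 = 0 ⊕ 0 = 0
g4 = E ⊼ g3 = 0 ⊼ 0 = 1
g5 = g2 ⊽ g4 = 0 ⊽ 1 = 0
g6 = g5 ∧ C = 0 ∧ 0 = 0
g7 = g1 ⊽ g6 = 1 ⊽ 0 = 0
g8 = g7 ⊽ C = 0 ⊽ 0 = 1
So g8 = 1.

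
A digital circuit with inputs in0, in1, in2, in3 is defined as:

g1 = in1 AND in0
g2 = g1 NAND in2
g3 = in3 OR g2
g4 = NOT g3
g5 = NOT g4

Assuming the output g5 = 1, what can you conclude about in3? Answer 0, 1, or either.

Both values of in3 occur among assignments with g5 = 1:
  in3=0: in0=0, in1=0, in2=0, in3=0
  in3=1: in0=0, in1=0, in2=0, in3=1

either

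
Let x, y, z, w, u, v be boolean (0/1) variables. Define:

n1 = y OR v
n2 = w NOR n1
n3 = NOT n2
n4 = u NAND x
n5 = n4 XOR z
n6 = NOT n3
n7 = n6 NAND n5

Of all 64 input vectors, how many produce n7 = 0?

n7 = n6 NAND n5 must be 0, so both n6 = 1 and n5 = 1.
Satisfying assignments:
  x=0, y=0, z=0, w=0, u=0, v=0
  x=0, y=0, z=0, w=0, u=1, v=0
  x=1, y=0, z=0, w=0, u=0, v=0
  x=1, y=0, z=1, w=0, u=1, v=0

4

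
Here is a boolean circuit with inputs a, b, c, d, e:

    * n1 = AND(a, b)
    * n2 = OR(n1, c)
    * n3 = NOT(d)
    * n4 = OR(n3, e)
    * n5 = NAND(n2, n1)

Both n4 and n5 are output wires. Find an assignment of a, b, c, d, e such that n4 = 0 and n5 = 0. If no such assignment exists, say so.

Check with a=1, b=1, c=1, d=1, e=0:
n1 = AND(a, b) = AND(1, 1) = 1
n2 = OR(n1, c) = OR(1, 1) = 1
n3 = NOT(d) = NOT 1 = 0
n4 = OR(n3, e) = OR(0, 0) = 0
n5 = NAND(n2, n1) = NAND(1, 1) = 0
So n4 = 0 and n5 = 0.

a=1, b=1, c=1, d=1, e=0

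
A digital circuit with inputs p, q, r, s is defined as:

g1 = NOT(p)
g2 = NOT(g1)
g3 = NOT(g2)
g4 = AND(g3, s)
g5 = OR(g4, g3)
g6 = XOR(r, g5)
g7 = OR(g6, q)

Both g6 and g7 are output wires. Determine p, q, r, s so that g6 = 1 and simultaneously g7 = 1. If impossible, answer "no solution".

p=0, q=1, r=0, s=0

Check with p=0, q=1, r=0, s=0:
g1 = NOT(p) = NOT 0 = 1
g2 = NOT(g1) = NOT 1 = 0
g3 = NOT(g2) = NOT 0 = 1
g4 = AND(g3, s) = AND(1, 0) = 0
g5 = OR(g4, g3) = OR(0, 1) = 1
g6 = XOR(r, g5) = XOR(0, 1) = 1
g7 = OR(g6, q) = OR(1, 1) = 1
So g6 = 1 and g7 = 1.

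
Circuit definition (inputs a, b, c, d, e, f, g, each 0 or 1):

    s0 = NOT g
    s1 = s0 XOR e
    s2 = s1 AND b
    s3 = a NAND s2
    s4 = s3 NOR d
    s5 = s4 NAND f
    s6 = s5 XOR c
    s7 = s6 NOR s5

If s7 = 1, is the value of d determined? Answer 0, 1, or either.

0

s7 = s6 NOR s5 must be 1, so both s6 = 0 and s5 = 0.
s6 = s5 XOR c must be 0, so s5 and c are equal.
Every assignment with s7 = 1 has d = 0; there are 2 such assignment(s).
  a=1, b=1, c=0, d=0, e=0, f=1, g=0
  a=1, b=1, c=0, d=0, e=1, f=1, g=1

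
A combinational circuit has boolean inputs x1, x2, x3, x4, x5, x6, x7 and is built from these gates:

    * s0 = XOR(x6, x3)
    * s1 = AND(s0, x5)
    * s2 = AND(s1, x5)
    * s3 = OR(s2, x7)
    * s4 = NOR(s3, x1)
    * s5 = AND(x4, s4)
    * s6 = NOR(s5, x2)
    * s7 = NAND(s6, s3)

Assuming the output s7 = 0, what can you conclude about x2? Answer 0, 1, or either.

0

s7 = NAND(s6, s3) must be 0, so both s6 = 1 and s3 = 1.
s6 = NOR(s5, x2) must be 1, so both s5 = 0 and x2 = 0.
s3 = OR(s2, x7) must be 1, so at least one of s2, x7 is 1.
Every assignment with s7 = 0 has x2 = 0; there are 40 such assignment(s).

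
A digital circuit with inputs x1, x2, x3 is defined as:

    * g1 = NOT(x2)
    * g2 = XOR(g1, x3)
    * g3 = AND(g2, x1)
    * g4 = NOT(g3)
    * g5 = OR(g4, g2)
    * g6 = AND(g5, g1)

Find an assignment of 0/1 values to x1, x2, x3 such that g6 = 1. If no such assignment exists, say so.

x1=1, x2=0, x3=1

g6 = AND(g5, g1) must be 1, so both g5 = 1 and g1 = 1.
g5 = OR(g4, g2) must be 1, so at least one of g4, g2 is 1.
Check with x1=1, x2=0, x3=1:
g1 = NOT(x2) = NOT 0 = 1
g2 = XOR(g1, x3) = XOR(1, 1) = 0
g3 = AND(g2, x1) = AND(0, 1) = 0
g4 = NOT(g3) = NOT 0 = 1
g5 = OR(g4, g2) = OR(1, 0) = 1
g6 = AND(g5, g1) = AND(1, 1) = 1
So g6 = 1 as required.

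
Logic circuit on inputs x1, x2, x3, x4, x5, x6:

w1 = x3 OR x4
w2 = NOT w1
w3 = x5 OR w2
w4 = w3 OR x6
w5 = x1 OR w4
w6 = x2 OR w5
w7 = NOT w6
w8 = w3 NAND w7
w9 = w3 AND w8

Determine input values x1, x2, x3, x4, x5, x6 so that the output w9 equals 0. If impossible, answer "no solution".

w9 = w3 AND w8 must be 0, so at least one of w3, w8 is 0.
Check with x1=0, x2=1, x3=1, x4=0, x5=0, x6=1:
w1 = x3 OR x4 = 1 OR 0 = 1
w2 = NOT w1 = NOT 1 = 0
w3 = x5 OR w2 = 0 OR 0 = 0
w4 = w3 OR x6 = 0 OR 1 = 1
w5 = x1 OR w4 = 0 OR 1 = 1
w6 = x2 OR w5 = 1 OR 1 = 1
w7 = NOT w6 = NOT 1 = 0
w8 = w3 NAND w7 = 0 NAND 0 = 1
w9 = w3 AND w8 = 0 AND 1 = 0
So w9 = 0 as required.

x1=0, x2=1, x3=1, x4=0, x5=0, x6=1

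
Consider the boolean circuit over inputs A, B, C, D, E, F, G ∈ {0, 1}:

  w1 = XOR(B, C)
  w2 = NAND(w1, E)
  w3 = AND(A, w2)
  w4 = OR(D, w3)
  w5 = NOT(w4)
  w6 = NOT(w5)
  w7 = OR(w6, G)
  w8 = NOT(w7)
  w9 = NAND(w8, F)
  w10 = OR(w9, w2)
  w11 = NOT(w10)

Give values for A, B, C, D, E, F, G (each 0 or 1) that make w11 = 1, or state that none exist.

A=1 B=0 C=1 D=0 E=1 F=1 G=0

Check with A=1 B=0 C=1 D=0 E=1 F=1 G=0:
w1 = XOR(B, C) = XOR(0, 1) = 1
w2 = NAND(w1, E) = NAND(1, 1) = 0
w3 = AND(A, w2) = AND(1, 0) = 0
w4 = OR(D, w3) = OR(0, 0) = 0
w5 = NOT(w4) = NOT 0 = 1
w6 = NOT(w5) = NOT 1 = 0
w7 = OR(w6, G) = OR(0, 0) = 0
w8 = NOT(w7) = NOT 0 = 1
w9 = NAND(w8, F) = NAND(1, 1) = 0
w10 = OR(w9, w2) = OR(0, 0) = 0
w11 = NOT(w10) = NOT 0 = 1
So w11 = 1 as required.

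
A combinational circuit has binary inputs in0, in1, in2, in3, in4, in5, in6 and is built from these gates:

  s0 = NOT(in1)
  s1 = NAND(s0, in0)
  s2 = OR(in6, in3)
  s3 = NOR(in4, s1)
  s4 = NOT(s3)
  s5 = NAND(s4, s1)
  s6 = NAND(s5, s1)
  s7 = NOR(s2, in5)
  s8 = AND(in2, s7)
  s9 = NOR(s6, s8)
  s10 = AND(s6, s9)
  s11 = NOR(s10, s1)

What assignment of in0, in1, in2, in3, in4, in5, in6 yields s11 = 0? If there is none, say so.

s11 = NOR(s10, s1) must be 0, so at least one of s10, s1 is 1.
Check with in0=0 in1=0 in2=1 in3=0 in4=0 in5=1 in6=0:
s0 = NOT(in1) = NOT 0 = 1
s1 = NAND(s0, in0) = NAND(1, 0) = 1
s2 = OR(in6, in3) = OR(0, 0) = 0
s3 = NOR(in4, s1) = NOR(0, 1) = 0
s4 = NOT(s3) = NOT 0 = 1
s5 = NAND(s4, s1) = NAND(1, 1) = 0
s6 = NAND(s5, s1) = NAND(0, 1) = 1
s7 = NOR(s2, in5) = NOR(0, 1) = 0
s8 = AND(in2, s7) = AND(1, 0) = 0
s9 = NOR(s6, s8) = NOR(1, 0) = 0
s10 = AND(s6, s9) = AND(1, 0) = 0
s11 = NOR(s10, s1) = NOR(0, 1) = 0
So s11 = 0 as required.

in0=0 in1=0 in2=1 in3=0 in4=0 in5=1 in6=0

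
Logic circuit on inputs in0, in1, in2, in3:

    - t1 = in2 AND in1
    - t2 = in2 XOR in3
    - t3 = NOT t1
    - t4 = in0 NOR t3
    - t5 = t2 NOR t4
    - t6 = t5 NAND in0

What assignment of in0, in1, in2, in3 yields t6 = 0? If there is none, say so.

in0=1, in1=0, in2=0, in3=0

t6 = t5 NAND in0 must be 0, so both t5 = 1 and in0 = 1.
t5 = t2 NOR t4 must be 1, so both t2 = 0 and t4 = 0.
t2 = in2 XOR in3 must be 0, so in2 and in3 are equal.
Check with in0=1, in1=0, in2=0, in3=0:
t1 = in2 AND in1 = 0 AND 0 = 0
t2 = in2 XOR in3 = 0 XOR 0 = 0
t3 = NOT t1 = NOT 0 = 1
t4 = in0 NOR t3 = 1 NOR 1 = 0
t5 = t2 NOR t4 = 0 NOR 0 = 1
t6 = t5 NAND in0 = 1 NAND 1 = 0
So t6 = 0 as required.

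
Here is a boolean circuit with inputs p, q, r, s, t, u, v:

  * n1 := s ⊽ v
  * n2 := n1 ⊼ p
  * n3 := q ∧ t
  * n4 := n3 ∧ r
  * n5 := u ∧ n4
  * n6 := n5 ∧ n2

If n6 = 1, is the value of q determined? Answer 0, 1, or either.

n6 = n5 ∧ n2 must be 1, so both n5 = 1 and n2 = 1.
n5 = u ∧ n4 must be 1, so both u = 1 and n4 = 1.
Every assignment with n6 = 1 has q = 1; there are 7 such assignment(s).

1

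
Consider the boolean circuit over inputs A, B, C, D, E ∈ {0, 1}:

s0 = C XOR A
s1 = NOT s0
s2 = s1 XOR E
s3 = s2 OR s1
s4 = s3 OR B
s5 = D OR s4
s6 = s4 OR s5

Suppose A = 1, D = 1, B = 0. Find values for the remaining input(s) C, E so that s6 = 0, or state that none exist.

With A = 1, D = 1, B = 0 fixed, none of the 4 settings of C, E give s6 = 0.
For example, with C=1, E=1:
s0 = C XOR A = 1 XOR 1 = 0
s1 = NOT s0 = NOT 0 = 1
s2 = s1 XOR E = 1 XOR 1 = 0
s3 = s2 OR s1 = 0 OR 1 = 1
s4 = s3 OR B = 1 OR 0 = 1
s5 = D OR s4 = 1 OR 1 = 1
s6 = s4 OR s5 = 1 OR 1 = 1
giving s6 = 1 ≠ 0.

no solution exists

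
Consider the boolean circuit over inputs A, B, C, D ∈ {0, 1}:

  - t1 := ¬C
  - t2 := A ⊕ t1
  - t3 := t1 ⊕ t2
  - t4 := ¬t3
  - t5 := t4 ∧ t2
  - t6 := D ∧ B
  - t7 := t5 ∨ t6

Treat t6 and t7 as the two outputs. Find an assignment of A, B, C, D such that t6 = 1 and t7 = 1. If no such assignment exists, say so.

A=1, B=1, C=1, D=1

Check with A=1, B=1, C=1, D=1:
t1 = ¬C = ¬1 = 0
t2 = A ⊕ t1 = 1 ⊕ 0 = 1
t3 = t1 ⊕ t2 = 0 ⊕ 1 = 1
t4 = ¬t3 = ¬1 = 0
t5 = t4 ∧ t2 = 0 ∧ 1 = 0
t6 = D ∧ B = 1 ∧ 1 = 1
t7 = t5 ∨ t6 = 0 ∨ 1 = 1
So t6 = 1 and t7 = 1.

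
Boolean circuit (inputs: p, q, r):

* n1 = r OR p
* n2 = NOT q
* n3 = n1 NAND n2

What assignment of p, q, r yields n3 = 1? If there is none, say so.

Check with p=0 q=1 r=1:
n1 = r OR p = 1 OR 0 = 1
n2 = NOT q = NOT 1 = 0
n3 = n1 NAND n2 = 1 NAND 0 = 1
So n3 = 1 as required.

p=0 q=1 r=1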